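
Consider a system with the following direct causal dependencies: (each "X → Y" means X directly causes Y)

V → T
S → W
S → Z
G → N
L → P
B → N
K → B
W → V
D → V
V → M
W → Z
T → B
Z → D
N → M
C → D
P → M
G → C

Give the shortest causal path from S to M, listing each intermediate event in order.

S → W → V → M

S → W
W → V
V → M
Length: 3 steps.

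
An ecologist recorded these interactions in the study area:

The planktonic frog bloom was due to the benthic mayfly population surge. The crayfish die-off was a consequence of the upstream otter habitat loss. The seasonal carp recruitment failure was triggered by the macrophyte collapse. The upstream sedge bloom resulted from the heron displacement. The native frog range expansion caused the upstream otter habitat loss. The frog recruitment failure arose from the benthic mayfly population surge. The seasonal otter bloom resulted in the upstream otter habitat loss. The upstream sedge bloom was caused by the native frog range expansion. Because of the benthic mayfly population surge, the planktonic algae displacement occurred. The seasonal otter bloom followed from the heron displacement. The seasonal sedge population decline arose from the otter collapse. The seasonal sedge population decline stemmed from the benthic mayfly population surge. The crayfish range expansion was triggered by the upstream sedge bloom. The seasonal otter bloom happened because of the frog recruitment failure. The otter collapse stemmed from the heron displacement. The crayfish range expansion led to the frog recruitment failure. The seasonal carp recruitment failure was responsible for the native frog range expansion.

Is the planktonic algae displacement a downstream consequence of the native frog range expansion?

No

The native frog range expansion leads to the upstream sedge bloom, the crayfish range expansion, the frog recruitment failure, the seasonal otter bloom, the upstream otter habitat loss, the crayfish die-off; the planktonic algae displacement is not among them.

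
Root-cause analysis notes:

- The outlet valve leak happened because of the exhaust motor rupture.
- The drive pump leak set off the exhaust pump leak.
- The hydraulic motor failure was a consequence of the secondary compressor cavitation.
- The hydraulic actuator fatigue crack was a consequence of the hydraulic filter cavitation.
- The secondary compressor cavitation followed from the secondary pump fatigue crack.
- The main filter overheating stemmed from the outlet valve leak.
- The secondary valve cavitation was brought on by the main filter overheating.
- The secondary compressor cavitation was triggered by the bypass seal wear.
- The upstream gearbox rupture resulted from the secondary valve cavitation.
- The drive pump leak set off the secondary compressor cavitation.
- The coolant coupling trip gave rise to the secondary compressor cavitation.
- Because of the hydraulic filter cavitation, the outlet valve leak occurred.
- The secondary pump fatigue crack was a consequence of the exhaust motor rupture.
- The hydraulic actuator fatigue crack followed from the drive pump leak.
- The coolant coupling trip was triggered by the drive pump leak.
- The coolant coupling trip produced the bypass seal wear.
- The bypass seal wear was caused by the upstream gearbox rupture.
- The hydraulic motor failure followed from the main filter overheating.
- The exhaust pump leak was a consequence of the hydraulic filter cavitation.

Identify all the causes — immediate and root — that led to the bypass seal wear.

Immediate causes of the bypass seal wear: the coolant coupling trip, the upstream gearbox rupture.
Further upstream: the drive pump leak, the exhaust motor rupture, the hydraulic filter cavitation, the outlet valve leak, the main filter overheating, the secondary valve cavitation.

the coolant coupling trip, the drive pump leak, the exhaust motor rupture, the hydraulic filter cavitation, the main filter overheating, the outlet valve leak, the secondary valve cavitation, the upstream gearbox rupture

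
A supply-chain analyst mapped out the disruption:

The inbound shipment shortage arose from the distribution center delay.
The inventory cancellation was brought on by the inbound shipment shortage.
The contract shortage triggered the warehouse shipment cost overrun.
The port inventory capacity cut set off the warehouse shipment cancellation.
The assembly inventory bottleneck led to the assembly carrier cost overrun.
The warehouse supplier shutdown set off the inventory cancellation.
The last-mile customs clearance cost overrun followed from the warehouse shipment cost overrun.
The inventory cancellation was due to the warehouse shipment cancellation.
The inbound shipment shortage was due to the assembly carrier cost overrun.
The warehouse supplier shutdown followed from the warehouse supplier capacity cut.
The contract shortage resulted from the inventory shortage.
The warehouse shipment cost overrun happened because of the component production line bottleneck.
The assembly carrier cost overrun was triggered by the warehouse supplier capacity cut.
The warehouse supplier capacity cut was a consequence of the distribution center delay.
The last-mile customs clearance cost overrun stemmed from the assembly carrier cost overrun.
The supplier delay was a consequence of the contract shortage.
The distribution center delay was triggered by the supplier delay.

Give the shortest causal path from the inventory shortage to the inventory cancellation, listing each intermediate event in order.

the inventory shortage → the contract shortage → the supplier delay → the distribution center delay → the inbound shipment shortage → the inventory cancellation

the inventory shortage → the contract shortage
the contract shortage → the supplier delay
the supplier delay → the distribution center delay
the distribution center delay → the inbound shipment shortage
the inbound shipment shortage → the inventory cancellation
Length: 5 steps.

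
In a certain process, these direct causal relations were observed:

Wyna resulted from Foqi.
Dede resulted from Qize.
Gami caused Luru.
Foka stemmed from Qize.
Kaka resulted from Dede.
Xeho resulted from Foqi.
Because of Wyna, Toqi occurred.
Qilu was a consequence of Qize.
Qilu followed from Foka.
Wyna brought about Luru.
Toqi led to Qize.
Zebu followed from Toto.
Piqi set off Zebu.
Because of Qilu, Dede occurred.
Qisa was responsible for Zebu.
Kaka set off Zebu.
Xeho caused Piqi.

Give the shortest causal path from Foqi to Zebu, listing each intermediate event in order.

Foqi → Xeho → Piqi → Zebu

Foqi → Xeho
Xeho → Piqi
Piqi → Zebu
Length: 3 steps.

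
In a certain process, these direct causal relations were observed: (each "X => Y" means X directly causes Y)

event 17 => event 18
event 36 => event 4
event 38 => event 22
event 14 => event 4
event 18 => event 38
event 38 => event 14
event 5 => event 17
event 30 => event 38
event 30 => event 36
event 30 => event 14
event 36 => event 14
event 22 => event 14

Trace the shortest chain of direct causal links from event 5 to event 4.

event 5 → event 17 → event 18 → event 38 → event 14 → event 4

event 5 → event 17
event 17 → event 18
event 18 → event 38
event 38 → event 14
event 14 → event 4
Length: 5 steps.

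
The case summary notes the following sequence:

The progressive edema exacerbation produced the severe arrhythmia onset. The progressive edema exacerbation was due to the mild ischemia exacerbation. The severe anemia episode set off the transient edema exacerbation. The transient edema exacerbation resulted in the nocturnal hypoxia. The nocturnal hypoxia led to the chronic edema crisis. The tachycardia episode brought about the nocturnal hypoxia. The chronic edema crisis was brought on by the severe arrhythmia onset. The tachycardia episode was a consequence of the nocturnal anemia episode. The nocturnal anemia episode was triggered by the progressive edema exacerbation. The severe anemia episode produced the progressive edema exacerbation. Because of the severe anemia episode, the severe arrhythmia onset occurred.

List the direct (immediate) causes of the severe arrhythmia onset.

the progressive edema exacerbation, the severe anemia episode

Upstream contributors include the mild ischemia exacerbation, but only the progressive edema exacerbation, the severe anemia episode feed directly into the severe arrhythmia onset.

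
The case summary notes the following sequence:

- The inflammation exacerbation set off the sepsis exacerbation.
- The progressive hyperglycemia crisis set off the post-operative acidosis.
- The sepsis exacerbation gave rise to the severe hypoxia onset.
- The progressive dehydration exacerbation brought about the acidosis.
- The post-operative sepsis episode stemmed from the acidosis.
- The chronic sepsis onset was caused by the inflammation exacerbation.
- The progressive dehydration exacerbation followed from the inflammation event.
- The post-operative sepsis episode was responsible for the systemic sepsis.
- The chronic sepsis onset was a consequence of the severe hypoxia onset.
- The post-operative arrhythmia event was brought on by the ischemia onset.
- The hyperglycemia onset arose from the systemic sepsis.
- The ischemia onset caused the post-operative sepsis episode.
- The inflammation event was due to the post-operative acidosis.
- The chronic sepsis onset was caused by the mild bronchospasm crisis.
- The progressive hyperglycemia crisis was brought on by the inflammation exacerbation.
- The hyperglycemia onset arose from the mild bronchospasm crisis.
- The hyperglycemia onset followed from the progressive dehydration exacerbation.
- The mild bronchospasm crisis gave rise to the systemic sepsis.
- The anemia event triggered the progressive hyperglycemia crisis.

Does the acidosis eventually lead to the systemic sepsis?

Yes

There is a causal chain: the acidosis → the post-operative sepsis episode → the systemic sepsis.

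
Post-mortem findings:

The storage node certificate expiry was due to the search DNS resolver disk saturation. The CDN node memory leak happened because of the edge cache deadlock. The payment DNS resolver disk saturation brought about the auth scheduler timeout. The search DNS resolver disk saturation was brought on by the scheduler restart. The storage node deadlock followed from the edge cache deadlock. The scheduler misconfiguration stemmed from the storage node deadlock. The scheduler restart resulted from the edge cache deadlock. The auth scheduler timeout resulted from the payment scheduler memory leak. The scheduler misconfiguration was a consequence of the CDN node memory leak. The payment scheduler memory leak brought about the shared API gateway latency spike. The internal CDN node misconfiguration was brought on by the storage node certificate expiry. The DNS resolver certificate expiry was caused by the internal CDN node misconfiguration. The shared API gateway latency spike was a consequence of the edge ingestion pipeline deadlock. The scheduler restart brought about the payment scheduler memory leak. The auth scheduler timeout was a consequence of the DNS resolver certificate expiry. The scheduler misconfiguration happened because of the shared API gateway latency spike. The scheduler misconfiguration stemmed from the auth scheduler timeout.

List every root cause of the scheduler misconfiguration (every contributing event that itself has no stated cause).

the edge cache deadlock, the edge ingestion pipeline deadlock, the payment DNS resolver disk saturation

Tracing upstream from the scheduler misconfiguration: the scheduler misconfiguration ← the storage node deadlock ← the edge cache deadlock.
A separate upstream branch: the scheduler misconfiguration ← the shared API gateway latency spike ← the edge ingestion pipeline deadlock.
A separate upstream branch: the scheduler misconfiguration ← the auth scheduler timeout ← the payment DNS resolver disk saturation.
Each of those chain origins has no stated cause.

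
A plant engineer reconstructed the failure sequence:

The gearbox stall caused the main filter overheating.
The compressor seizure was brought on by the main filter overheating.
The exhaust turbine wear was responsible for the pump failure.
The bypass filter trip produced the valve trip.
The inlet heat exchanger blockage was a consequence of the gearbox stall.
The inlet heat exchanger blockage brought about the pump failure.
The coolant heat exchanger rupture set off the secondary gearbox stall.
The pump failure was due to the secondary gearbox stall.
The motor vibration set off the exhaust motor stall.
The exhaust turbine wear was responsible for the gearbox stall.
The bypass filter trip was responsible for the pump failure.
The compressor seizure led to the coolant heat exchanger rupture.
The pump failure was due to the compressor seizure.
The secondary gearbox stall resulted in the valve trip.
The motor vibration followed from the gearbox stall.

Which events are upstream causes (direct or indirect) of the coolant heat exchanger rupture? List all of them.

the compressor seizure, the exhaust turbine wear, the gearbox stall, the main filter overheating

Immediate cause of the coolant heat exchanger rupture: the compressor seizure.
Further upstream: the exhaust turbine wear, the gearbox stall, the main filter overheating.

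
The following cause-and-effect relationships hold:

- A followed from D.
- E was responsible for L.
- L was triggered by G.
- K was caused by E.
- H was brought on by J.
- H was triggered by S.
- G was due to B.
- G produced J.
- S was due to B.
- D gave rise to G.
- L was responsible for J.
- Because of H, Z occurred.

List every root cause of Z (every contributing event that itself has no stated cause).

B, D, E

Tracing upstream from Z: Z ← H ← J ← L ← E.
A separate upstream branch: Z ← H ← J ← G ← D.
A separate upstream branch: Z ← H ← S ← B.
Each of those chain origins has no stated cause.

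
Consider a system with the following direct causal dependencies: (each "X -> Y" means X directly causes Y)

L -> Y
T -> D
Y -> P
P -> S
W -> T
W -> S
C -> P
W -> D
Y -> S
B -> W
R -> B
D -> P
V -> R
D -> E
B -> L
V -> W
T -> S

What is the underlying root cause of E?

V

Tracing upstream from E: E ← D ← W ← V.
V has no stated cause, so it is the root.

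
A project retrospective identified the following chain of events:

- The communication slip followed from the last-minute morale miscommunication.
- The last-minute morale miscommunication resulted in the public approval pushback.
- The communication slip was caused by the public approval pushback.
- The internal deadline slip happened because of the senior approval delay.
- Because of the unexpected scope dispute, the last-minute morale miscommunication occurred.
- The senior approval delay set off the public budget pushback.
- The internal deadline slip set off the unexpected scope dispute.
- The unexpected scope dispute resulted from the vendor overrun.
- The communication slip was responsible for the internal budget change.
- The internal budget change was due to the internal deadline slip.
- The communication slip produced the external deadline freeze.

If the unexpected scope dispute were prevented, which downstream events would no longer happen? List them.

Downstream of the unexpected scope dispute: the last-minute morale miscommunication, the public approval pushback, the communication slip, the internal budget change, the external deadline freeze.
Of those, still caused via another path: the internal budget change.
The remainder have no surviving cause.

the communication slip, the external deadline freeze, the last-minute morale miscommunication, the public approval pushback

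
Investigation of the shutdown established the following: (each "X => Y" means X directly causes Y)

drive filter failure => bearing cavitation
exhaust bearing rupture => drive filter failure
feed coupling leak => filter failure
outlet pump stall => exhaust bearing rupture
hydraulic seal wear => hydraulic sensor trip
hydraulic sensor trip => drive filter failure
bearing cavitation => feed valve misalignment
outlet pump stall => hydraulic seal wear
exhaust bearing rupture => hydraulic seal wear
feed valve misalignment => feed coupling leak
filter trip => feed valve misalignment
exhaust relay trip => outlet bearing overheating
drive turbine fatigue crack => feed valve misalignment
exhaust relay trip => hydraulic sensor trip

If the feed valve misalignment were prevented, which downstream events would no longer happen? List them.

Downstream of the feed valve misalignment: the feed coupling leak, the filter failure.

the feed coupling leak, the filter failure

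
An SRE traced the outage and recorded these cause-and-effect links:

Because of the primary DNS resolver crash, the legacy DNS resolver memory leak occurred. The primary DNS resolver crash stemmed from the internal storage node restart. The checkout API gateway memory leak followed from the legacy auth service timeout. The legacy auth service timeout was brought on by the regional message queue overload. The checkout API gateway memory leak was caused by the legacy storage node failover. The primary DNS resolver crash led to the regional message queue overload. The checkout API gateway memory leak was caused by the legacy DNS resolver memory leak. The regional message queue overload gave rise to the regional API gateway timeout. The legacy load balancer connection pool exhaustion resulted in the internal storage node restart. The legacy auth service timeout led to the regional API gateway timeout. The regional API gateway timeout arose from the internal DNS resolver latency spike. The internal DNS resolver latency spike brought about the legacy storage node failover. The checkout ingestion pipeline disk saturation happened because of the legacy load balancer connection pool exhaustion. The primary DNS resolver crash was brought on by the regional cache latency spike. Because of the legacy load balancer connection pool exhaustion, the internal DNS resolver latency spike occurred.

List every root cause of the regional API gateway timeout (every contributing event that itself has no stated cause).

the legacy load balancer connection pool exhaustion, the regional cache latency spike

Tracing upstream from the regional API gateway timeout: the regional API gateway timeout ← the internal DNS resolver latency spike ← the legacy load balancer connection pool exhaustion.
A separate upstream branch: the regional API gateway timeout ← the regional message queue overload ← the primary DNS resolver crash ← the regional cache latency spike.
Each of those chain origins has no stated cause.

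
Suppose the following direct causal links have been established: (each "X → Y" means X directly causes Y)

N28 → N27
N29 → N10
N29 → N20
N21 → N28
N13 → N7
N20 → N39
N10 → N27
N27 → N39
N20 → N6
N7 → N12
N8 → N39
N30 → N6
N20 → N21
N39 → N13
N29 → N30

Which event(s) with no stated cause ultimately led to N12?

Tracing upstream from N12: N12 ← N7 ← N13 ← N39 ← N8.
A separate upstream branch: N12 ← N7 ← N13 ← N39 ← N20 ← N29.
Each of those chain origins has no stated cause.

N29, N8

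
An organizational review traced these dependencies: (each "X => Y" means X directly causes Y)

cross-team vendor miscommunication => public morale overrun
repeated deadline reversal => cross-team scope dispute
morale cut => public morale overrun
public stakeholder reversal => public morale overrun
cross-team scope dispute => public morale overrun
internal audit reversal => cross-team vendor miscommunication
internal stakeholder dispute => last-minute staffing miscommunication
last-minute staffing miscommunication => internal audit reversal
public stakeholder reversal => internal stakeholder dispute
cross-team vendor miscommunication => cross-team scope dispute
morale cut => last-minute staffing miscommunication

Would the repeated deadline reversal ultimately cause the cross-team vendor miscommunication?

The repeated deadline reversal leads to the cross-team scope dispute, the public morale overrun; the cross-team vendor miscommunication is not among them.

No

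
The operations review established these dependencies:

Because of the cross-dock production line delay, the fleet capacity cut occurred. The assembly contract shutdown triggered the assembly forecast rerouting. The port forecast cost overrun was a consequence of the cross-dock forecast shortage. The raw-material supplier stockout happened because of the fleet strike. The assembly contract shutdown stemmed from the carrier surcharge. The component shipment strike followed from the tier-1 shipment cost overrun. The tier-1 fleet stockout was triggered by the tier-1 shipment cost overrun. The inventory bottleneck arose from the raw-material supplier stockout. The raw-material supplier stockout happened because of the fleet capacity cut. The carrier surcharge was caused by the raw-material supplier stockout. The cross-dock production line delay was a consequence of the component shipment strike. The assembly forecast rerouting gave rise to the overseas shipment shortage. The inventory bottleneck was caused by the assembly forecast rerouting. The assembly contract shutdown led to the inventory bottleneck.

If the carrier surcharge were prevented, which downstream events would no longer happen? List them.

Downstream of the carrier surcharge: the assembly contract shutdown, the assembly forecast rerouting, the overseas shipment shortage, the inventory bottleneck.
Of those, still caused via another path: the inventory bottleneck.
The remainder have no surviving cause.

the assembly contract shutdown, the assembly forecast rerouting, the overseas shipment shortage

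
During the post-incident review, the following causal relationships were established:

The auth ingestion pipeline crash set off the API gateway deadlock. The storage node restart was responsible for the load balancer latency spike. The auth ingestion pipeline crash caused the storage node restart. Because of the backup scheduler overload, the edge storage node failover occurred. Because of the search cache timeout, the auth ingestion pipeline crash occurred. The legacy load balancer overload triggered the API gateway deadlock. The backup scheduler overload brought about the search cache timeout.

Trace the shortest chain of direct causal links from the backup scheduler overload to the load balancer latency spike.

the backup scheduler overload → the search cache timeout
the search cache timeout → the auth ingestion pipeline crash
the auth ingestion pipeline crash → the storage node restart
the storage node restart → the load balancer latency spike
Length: 4 steps.

the backup scheduler overload → the search cache timeout → the auth ingestion pipeline crash → the storage node restart → the load balancer latency spike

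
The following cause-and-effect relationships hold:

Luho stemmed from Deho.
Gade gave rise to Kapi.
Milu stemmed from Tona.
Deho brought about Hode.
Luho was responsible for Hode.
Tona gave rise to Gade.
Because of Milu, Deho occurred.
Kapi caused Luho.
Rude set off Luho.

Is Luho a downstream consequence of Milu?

There is a causal chain: Milu → Deho → Luho.

Yes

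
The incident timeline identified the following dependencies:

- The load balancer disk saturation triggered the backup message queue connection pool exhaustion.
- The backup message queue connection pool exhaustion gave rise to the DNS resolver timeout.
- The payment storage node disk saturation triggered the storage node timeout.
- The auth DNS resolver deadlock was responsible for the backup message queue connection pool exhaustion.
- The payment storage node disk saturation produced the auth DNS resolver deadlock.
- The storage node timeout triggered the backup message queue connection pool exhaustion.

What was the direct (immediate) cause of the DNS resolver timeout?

Upstream contributors include the payment storage node disk saturation, the auth DNS resolver deadlock, the storage node timeout, the load balancer disk saturation, but only the backup message queue connection pool exhaustion feeds directly into the DNS resolver timeout.

the backup message queue connection pool exhaustion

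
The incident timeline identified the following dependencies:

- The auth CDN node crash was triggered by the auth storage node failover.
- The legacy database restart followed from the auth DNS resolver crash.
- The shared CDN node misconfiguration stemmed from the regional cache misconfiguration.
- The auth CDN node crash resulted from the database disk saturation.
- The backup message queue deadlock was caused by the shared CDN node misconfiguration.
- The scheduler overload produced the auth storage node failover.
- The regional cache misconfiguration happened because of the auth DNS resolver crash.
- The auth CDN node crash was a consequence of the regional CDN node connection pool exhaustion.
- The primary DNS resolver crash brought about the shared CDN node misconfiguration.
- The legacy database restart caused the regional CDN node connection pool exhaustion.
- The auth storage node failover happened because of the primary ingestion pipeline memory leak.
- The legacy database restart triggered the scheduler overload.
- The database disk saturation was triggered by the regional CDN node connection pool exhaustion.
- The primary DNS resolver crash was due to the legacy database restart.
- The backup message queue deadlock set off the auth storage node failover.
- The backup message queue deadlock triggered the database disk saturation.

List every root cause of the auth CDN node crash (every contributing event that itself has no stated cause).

the auth DNS resolver crash, the primary ingestion pipeline memory leak

Tracing upstream from the auth CDN node crash: the auth CDN node crash ← the regional CDN node connection pool exhaustion ← the legacy database restart ← the auth DNS resolver crash.
A separate upstream branch: the auth CDN node crash ← the auth storage node failover ← the primary ingestion pipeline memory leak.
Each of those chain origins has no stated cause.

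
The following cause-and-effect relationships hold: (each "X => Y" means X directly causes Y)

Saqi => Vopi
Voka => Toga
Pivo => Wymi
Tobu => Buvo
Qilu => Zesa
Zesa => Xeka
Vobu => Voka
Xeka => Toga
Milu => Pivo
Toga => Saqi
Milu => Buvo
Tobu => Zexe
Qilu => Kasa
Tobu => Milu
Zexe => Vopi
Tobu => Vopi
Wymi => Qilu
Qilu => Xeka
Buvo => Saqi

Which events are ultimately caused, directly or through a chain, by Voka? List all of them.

Direct effects: Toga.
2 steps out: Saqi.
3 steps out: Vopi.
Not reachable from it: Tobu, Milu, Zexe, Pivo, Vobu, Buvo, Wymi, Qilu, Zesa, Kasa, Xeka.

Saqi, Toga, Vopi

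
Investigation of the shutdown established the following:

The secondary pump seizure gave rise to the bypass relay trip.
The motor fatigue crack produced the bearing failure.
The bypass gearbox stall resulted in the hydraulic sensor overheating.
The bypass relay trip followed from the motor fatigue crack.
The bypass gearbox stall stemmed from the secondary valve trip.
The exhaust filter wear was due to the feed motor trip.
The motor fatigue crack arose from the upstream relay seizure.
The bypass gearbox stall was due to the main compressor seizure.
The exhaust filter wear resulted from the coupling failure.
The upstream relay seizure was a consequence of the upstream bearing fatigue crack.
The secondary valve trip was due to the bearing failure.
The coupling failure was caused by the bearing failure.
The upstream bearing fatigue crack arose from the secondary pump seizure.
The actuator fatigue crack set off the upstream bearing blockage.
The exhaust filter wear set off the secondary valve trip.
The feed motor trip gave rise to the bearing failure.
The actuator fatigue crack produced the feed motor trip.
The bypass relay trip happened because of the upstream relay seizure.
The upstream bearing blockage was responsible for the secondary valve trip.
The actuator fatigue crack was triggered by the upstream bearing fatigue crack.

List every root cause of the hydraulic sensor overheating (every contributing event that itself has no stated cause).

the main compressor seizure, the secondary pump seizure

Tracing upstream from the hydraulic sensor overheating: the hydraulic sensor overheating ← the bypass gearbox stall ← the secondary valve trip ← the upstream bearing blockage ← the actuator fatigue crack ← the upstream bearing fatigue crack ← the secondary pump seizure.
A separate upstream branch: the hydraulic sensor overheating ← the bypass gearbox stall ← the main compressor seizure.
Each of those chain origins has no stated cause.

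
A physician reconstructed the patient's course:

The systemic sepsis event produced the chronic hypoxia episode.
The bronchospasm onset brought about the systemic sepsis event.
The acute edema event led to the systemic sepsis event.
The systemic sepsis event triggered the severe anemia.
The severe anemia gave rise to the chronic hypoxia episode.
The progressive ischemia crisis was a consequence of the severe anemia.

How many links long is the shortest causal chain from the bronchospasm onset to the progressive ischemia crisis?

3

Shortest chain: the bronchospasm onset → the systemic sepsis event → the severe anemia → the progressive ischemia crisis.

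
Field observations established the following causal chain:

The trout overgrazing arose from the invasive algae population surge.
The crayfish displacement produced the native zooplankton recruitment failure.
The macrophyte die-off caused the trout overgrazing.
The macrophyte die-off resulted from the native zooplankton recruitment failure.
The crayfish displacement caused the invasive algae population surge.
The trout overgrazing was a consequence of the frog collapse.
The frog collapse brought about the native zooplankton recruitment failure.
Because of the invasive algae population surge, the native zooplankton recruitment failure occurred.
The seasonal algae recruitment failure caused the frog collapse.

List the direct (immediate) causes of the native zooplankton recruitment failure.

the crayfish displacement, the frog collapse, the invasive algae population surge

Upstream contributors include the seasonal algae recruitment failure, but only the crayfish displacement, the frog collapse, the invasive algae population surge feed directly into the native zooplankton recruitment failure.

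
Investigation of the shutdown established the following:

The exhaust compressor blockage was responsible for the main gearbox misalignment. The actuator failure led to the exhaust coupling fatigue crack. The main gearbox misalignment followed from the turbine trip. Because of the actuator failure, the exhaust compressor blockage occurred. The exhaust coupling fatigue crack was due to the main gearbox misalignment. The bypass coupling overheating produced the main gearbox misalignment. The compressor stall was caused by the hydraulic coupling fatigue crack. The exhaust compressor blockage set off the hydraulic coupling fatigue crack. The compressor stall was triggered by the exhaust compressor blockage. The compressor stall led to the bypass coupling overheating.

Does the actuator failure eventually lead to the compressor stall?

There is a causal chain: the actuator failure → the exhaust compressor blockage → the compressor stall.

Yes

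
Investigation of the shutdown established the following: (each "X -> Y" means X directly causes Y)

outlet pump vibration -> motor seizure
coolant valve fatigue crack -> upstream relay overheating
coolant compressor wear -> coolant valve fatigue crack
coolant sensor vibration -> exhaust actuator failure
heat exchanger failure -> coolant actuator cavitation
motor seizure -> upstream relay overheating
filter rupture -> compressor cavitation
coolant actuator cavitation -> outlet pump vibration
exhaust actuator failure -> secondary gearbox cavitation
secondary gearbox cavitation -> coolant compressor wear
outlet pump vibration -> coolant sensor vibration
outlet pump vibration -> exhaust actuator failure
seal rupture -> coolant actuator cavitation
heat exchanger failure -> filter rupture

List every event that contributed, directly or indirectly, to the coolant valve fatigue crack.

Immediate cause of the coolant valve fatigue crack: the coolant compressor wear.
Further upstream: the heat exchanger failure, the coolant actuator cavitation, the outlet pump vibration, the coolant sensor vibration, the exhaust actuator failure, the secondary gearbox cavitation, the seal rupture.

the coolant actuator cavitation, the coolant compressor wear, the coolant sensor vibration, the exhaust actuator failure, the heat exchanger failure, the outlet pump vibration, the seal rupture, the secondary gearbox cavitation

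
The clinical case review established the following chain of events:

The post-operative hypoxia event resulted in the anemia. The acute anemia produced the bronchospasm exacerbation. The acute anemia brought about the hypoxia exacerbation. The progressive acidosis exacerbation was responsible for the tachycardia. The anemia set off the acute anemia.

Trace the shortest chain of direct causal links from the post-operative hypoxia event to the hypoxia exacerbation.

the post-operative hypoxia event → the anemia → the acute anemia → the hypoxia exacerbation

the post-operative hypoxia event → the anemia
the anemia → the acute anemia
the acute anemia → the hypoxia exacerbation
Length: 3 steps.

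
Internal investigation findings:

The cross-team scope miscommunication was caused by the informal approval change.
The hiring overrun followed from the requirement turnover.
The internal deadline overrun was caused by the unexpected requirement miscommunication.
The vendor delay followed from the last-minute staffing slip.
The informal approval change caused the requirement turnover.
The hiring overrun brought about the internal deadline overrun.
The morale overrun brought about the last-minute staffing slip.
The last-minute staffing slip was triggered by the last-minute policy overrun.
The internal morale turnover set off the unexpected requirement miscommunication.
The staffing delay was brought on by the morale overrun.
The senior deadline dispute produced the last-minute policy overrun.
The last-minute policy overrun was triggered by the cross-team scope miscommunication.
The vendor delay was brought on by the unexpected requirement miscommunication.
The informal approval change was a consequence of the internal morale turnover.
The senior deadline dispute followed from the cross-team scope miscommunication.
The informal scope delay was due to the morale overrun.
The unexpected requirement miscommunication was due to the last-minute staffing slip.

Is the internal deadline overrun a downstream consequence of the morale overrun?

There is a causal chain: the morale overrun → the last-minute staffing slip → the unexpected requirement miscommunication → the internal deadline overrun.

Yes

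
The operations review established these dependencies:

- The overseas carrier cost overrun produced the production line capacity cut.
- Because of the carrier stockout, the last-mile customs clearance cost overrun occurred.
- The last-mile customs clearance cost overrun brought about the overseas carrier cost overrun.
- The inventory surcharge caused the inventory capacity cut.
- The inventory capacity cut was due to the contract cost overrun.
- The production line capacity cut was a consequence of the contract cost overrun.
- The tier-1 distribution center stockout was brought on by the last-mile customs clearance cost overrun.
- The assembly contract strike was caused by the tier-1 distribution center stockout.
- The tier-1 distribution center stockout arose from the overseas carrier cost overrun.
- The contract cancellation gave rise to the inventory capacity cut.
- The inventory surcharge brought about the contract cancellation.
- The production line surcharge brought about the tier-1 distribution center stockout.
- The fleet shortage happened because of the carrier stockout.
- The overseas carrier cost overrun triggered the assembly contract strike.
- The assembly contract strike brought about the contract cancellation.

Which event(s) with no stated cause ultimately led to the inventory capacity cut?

Tracing upstream from the inventory capacity cut: the inventory capacity cut ← the contract cancellation ← the assembly contract strike ← the overseas carrier cost overrun ← the last-mile customs clearance cost overrun ← the carrier stockout.
A separate upstream branch: the inventory capacity cut ← the contract cancellation ← the assembly contract strike ← the tier-1 distribution center stockout ← the production line surcharge.
A separate upstream branch: the inventory capacity cut ← the contract cost overrun.
A separate upstream branch: the inventory capacity cut ← the inventory surcharge.
Each of those chain origins has no stated cause.

the carrier stockout, the contract cost overrun, the inventory surcharge, the production line surcharge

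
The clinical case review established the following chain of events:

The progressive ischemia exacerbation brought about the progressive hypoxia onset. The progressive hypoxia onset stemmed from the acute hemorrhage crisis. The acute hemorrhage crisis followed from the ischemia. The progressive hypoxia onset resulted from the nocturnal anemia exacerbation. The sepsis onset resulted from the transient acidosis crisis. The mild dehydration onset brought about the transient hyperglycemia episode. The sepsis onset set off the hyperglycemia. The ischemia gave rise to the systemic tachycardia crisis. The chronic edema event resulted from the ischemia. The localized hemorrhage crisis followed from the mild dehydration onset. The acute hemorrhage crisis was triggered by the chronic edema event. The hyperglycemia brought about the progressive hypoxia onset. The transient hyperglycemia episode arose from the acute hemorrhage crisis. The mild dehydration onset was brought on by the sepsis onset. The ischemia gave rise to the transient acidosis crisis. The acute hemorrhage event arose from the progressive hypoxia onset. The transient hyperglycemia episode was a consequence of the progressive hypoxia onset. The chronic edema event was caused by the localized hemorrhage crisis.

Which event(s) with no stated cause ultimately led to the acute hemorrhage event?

the ischemia, the nocturnal anemia exacerbation, the progressive ischemia exacerbation

Tracing upstream from the acute hemorrhage event: the acute hemorrhage event ← the progressive hypoxia onset ← the acute hemorrhage crisis ← the ischemia.
A separate upstream branch: the acute hemorrhage event ← the progressive hypoxia onset ← the nocturnal anemia exacerbation.
A separate upstream branch: the acute hemorrhage event ← the progressive hypoxia onset ← the progressive ischemia exacerbation.
Each of those chain origins has no stated cause.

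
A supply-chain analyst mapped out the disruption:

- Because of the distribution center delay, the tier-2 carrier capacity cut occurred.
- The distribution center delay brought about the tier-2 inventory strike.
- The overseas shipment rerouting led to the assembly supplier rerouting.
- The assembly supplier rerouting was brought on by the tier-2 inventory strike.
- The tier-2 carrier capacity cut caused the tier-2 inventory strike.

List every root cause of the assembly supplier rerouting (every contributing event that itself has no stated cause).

the distribution center delay, the overseas shipment rerouting

Tracing upstream from the assembly supplier rerouting: the assembly supplier rerouting ← the tier-2 inventory strike ← the distribution center delay.
A separate upstream branch: the assembly supplier rerouting ← the overseas shipment rerouting.
Each of those chain origins has no stated cause.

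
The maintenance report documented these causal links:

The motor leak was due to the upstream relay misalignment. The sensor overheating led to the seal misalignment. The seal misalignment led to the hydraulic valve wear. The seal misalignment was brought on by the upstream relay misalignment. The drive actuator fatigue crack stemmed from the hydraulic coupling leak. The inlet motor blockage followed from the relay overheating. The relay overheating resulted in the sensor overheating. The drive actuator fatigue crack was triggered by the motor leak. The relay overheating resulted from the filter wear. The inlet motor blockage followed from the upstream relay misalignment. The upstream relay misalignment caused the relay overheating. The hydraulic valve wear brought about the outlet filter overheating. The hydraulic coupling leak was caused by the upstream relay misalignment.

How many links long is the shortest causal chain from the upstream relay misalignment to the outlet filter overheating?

3

Shortest chain: the upstream relay misalignment → the seal misalignment → the hydraulic valve wear → the outlet filter overheating.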